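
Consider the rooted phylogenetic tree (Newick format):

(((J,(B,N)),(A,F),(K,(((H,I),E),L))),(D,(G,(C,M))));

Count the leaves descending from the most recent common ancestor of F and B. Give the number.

The MRCA of F and B is the node subtending ((J,(B,N)),(A,F),(K,(((H,I),E),L))).
That clade contains 10 terminal taxa: A, B, E, F, H, I, J, K, L, N.

10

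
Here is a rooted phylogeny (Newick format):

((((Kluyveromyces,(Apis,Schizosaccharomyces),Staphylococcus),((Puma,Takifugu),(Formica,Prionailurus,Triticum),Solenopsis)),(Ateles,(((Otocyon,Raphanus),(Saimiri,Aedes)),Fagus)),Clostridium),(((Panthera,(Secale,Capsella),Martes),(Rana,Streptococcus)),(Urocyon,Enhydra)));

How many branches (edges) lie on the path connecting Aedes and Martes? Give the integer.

10

The MRCA of Aedes and Martes is the root of the tree.
From Aedes up to that node: 6 branches. From Martes up to the same node: 4 branches. Total: 6 + 4 = 10.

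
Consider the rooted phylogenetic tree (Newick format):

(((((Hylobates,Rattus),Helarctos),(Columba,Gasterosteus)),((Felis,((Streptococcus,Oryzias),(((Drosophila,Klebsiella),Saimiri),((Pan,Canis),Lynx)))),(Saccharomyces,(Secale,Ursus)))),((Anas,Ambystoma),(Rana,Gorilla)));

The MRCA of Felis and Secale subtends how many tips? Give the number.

12

The MRCA of Felis and Secale is the node subtending ((Felis,((Streptococcus,Oryzias),(((Drosophila,Klebsiella),Saimiri),((Pan,Canis),Lynx)))),(Saccharomyces,(Secale,Ursus))).
That clade contains 12 terminal taxa: Canis, Drosophila, Felis, Klebsiella, Lynx, Oryzias, Pan, Saccharomyces, Saimiri, Secale, Streptococcus, Ursus.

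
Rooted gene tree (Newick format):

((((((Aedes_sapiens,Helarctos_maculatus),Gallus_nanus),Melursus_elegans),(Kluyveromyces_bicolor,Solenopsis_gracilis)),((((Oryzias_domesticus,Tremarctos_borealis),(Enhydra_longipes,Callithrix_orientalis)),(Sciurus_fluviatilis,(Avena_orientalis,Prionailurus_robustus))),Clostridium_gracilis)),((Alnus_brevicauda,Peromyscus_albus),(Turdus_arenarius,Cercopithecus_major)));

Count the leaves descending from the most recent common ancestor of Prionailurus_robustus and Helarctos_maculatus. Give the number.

The MRCA of Prionailurus_robustus and Helarctos_maculatus is the node subtending (((((Aedes_sapiens,Helarctos_maculatus),Gallus_nanus),Melursus_elegans),(Kluyveromyces_bicolor,Solenopsis_gracilis)),((((Oryzias_domesticus,Tremarctos_borealis),(Enhydra_longipes,Callithrix_orientalis)),(Sciurus_fluviatilis,(Avena_orientalis,Prionailurus_robustus))),Clostridium_gracilis)).
That clade contains 14 terminal taxa: Aedes_sapiens, Avena_orientalis, Callithrix_orientalis, Clostridium_gracilis, Enhydra_longipes, Gallus_nanus, Helarctos_maculatus, Kluyveromyces_bicolor, Melursus_elegans, Oryzias_domesticus, Prionailurus_robustus, Sciurus_fluviatilis, Solenopsis_gracilis, Tremarctos_borealis.

14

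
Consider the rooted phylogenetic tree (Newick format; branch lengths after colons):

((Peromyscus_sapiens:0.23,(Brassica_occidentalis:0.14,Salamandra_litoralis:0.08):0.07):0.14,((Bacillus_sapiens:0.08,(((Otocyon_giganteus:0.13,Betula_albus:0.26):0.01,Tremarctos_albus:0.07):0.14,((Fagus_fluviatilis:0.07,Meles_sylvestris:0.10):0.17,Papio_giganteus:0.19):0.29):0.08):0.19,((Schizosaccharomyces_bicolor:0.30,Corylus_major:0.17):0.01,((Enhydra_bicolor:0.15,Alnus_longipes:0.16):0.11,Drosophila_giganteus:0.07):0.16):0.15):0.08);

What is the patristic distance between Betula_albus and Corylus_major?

1.01

The path runs Betula_albus → … → MRCA → … → Corylus_major; the MRCA is the node subtending ((Bacillus_sapiens,(((Otocyon_giganteus,Betula_albus),Tremarctos_albus),((Fagus_fluviatilis,Meles_sylvestris),Papio_giganteus))),((Schizosaccharomyces_bicolor,Corylus_major),((Enhydra_bicolor,Alnus_longipes),Drosophila_giganteus))).
Branch lengths along that path: 0.26 + 0.01 + 0.14 + 0.08 + 0.19 + 0.15 + 0.01 + 0.17 = 1.01.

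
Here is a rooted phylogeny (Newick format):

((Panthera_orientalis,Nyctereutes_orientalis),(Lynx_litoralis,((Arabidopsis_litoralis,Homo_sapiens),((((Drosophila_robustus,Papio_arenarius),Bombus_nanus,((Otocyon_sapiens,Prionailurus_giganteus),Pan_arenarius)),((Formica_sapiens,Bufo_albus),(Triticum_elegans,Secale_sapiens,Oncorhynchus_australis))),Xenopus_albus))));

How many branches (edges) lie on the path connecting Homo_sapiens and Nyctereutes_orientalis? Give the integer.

6

The MRCA of Homo_sapiens and Nyctereutes_orientalis is the root of the tree.
From Homo_sapiens up to that node: 4 branches. From Nyctereutes_orientalis up to the same node: 2 branches. Total: 4 + 2 = 6.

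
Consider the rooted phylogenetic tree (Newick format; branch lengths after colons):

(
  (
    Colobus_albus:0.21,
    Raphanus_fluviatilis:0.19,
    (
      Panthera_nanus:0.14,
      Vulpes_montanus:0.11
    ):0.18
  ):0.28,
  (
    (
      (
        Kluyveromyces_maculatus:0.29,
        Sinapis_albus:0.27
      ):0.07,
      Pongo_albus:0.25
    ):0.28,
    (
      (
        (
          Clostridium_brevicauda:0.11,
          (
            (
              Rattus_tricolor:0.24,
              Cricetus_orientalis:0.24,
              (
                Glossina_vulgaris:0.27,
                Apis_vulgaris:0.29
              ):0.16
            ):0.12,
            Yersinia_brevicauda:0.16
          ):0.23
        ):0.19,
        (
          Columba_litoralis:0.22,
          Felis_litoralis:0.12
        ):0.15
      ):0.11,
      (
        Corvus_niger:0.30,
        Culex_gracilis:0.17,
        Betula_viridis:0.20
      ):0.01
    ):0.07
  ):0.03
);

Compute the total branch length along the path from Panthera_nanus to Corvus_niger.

The path runs Panthera_nanus → … → MRCA → … → Corvus_niger; the MRCA is the root of the tree.
Branch lengths along that path: 0.14 + 0.18 + 0.28 + 0.03 + 0.07 + 0.01 + 0.30 = 1.01.

1.01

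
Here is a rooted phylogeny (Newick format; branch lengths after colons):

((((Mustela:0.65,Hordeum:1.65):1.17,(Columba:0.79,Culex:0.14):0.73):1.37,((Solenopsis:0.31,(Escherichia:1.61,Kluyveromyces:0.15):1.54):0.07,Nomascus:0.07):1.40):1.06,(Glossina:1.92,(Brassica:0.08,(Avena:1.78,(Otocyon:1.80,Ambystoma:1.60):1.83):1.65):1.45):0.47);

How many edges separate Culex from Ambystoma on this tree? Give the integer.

The MRCA of Culex and Ambystoma is the root of the tree.
From Culex up to that node: 4 branches. From Ambystoma up to the same node: 5 branches. Total: 4 + 5 = 9.

9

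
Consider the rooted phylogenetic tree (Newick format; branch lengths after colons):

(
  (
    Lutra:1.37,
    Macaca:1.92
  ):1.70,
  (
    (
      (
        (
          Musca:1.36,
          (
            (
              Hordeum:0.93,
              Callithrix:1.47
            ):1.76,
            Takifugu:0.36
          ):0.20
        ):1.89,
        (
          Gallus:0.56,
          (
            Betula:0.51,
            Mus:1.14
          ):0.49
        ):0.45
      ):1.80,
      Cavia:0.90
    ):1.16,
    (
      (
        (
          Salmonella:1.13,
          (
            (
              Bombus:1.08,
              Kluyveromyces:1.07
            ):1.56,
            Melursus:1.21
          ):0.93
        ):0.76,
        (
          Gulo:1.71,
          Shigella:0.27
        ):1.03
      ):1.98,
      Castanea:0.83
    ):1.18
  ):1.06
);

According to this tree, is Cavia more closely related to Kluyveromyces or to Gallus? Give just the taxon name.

The MRCA of Cavia and Gallus subtends (((Musca,((Hordeum,Callithrix),Takifugu)),(Gallus,(Betula,Mus))),Cavia) (8 taxa).
The MRCA of Cavia and Kluyveromyces subtends ((((Musca,((Hordeum,Callithrix),Takifugu)),(Gallus,(Betula,Mus))),Cavia),(((Salmonella,((Bombus,Kluyveromyces),Melursus)),(Gulo,Shigella)),Castanea)) (15 taxa).
The first is nested inside the second, so Cavia shares a more recent common ancestor with Gallus.

Gallus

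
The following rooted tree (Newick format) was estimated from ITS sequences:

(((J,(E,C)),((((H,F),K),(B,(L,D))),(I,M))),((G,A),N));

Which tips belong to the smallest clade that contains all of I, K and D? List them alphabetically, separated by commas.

B, D, F, H, I, K, L, M

Tracing I: it sits inside (I,M).
Tracing K: it sits inside ((H,F),K).
Tracing D: it sits inside (L,D).
The smallest clade enclosing all 3 is ((((H,F),K),(B,(L,D))),(I,M)); the answer is its 8 terminal taxa in alphabetical order.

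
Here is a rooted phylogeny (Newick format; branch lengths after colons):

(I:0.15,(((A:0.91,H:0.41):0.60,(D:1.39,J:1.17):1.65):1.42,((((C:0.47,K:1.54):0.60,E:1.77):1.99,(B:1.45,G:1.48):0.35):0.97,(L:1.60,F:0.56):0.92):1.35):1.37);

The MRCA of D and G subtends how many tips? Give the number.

11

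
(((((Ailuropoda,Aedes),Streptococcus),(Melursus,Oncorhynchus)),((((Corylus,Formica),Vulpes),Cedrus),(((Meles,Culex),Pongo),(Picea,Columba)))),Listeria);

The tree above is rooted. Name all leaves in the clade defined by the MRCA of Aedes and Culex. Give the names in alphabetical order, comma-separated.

Tracing Aedes: it sits inside (Ailuropoda,Aedes).
Tracing Culex: it sits inside (Meles,Culex).
The smallest clade enclosing both is ((((Ailuropoda,Aedes),Streptococcus),(Melursus,Oncorhynchus)),((((Corylus,Formica),Vulpes),Cedrus),(((Meles,Culex),Pongo),(Picea,Columba)))); the answer is its 14 terminal taxa in alphabetical order.

Aedes, Ailuropoda, Cedrus, Columba, Corylus, Culex, Formica, Meles, Melursus, Oncorhynchus, Picea, Pongo, Streptococcus, Vulpes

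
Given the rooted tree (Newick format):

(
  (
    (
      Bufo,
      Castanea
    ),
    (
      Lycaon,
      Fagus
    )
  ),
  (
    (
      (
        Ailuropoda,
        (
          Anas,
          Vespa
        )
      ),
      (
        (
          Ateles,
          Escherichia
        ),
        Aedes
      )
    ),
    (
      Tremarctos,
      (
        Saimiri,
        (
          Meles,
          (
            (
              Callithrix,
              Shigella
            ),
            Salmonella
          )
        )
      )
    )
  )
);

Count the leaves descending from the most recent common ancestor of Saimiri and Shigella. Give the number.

5

The MRCA of Saimiri and Shigella is the node subtending (Saimiri,(Meles,((Callithrix,Shigella),Salmonella))).
That clade contains 5 terminal taxa: Callithrix, Meles, Saimiri, Salmonella, Shigella.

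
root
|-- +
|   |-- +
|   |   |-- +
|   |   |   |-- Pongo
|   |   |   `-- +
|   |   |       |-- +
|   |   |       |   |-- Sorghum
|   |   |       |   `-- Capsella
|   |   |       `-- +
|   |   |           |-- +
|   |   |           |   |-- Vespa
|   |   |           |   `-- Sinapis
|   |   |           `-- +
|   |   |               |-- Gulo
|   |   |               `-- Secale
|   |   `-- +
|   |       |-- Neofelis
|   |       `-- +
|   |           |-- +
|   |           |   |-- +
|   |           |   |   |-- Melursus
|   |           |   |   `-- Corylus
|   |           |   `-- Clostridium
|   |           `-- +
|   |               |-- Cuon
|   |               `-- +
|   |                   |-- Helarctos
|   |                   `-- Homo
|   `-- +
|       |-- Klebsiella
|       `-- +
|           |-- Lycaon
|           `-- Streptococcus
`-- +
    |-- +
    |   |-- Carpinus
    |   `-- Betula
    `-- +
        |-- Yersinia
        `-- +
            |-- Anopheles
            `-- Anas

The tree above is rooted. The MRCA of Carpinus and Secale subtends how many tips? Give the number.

22

The MRCA of Carpinus and Secale is the root, so the clade is the entire tree.
That clade contains 22 terminal taxa: Anas, Anopheles, Betula, Capsella, Carpinus, Clostridium, Corylus, Cuon, Gulo, Helarctos, Homo, Klebsiella, Lycaon, Melursus, Neofelis, Pongo, Secale, Sinapis, Sorghum, Streptococcus, Vespa, Yersinia.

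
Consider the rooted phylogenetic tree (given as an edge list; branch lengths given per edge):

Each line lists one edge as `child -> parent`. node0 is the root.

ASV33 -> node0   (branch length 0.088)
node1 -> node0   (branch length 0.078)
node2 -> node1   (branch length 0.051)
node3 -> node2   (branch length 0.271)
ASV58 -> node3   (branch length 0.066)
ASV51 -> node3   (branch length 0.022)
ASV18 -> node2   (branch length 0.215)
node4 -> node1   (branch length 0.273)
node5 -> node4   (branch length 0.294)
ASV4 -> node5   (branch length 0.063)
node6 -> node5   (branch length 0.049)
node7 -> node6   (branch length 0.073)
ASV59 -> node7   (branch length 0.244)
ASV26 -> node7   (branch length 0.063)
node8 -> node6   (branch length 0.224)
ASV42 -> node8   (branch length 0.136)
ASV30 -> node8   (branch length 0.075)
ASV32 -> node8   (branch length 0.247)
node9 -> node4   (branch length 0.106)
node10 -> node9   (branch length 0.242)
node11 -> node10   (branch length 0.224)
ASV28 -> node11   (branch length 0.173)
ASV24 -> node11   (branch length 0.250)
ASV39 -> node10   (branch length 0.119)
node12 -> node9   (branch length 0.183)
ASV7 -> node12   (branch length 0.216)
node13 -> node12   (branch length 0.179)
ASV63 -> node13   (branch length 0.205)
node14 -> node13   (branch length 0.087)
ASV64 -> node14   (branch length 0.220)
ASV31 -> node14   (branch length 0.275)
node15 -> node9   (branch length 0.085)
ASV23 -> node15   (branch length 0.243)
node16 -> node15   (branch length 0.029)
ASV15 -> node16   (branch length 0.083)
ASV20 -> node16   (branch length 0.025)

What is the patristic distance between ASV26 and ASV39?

0.946

The path runs ASV26 → … → MRCA → … → ASV39; the MRCA is the node subtending ((ASV4,((ASV59,ASV26),(ASV42,ASV30,ASV32))),(((ASV28,ASV24),ASV39),(ASV7,(ASV63,(ASV64,ASV31))),(ASV23,(ASV15,ASV20)))).
Branch lengths along that path: 0.063 + 0.073 + 0.049 + 0.294 + 0.106 + 0.242 + 0.119 = 0.946.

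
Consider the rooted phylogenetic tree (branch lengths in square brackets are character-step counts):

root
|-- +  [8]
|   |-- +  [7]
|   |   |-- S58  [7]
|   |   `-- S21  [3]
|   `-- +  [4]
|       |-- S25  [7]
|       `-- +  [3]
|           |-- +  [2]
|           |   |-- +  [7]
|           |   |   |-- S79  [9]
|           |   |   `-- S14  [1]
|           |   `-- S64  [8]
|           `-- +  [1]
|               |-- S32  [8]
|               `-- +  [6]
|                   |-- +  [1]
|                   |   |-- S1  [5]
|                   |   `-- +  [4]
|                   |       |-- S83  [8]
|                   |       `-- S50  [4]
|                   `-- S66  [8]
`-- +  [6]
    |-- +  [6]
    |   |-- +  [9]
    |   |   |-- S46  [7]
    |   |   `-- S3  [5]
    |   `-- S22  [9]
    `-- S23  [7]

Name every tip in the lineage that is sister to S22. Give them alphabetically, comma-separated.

S3, S46

S22 attaches to the tree at the node subtending ((S46,S3),S22).
The other lineage descending from that same node — the sister group — is (S46,S3); its 2 tips in alphabetical order are the answer.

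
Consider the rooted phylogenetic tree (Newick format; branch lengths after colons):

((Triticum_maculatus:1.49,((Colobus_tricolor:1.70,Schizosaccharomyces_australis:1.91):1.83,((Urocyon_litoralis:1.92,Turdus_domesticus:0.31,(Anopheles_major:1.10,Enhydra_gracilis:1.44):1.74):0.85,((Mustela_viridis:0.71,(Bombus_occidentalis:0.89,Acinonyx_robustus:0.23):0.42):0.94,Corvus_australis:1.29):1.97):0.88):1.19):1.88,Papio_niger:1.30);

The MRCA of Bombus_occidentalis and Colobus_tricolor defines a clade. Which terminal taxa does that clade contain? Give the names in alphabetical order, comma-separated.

Tracing Bombus_occidentalis: it sits inside (Bombus_occidentalis,Acinonyx_robustus).
Tracing Colobus_tricolor: it sits inside (Colobus_tricolor,Schizosaccharomyces_australis).
The smallest clade enclosing both is ((Colobus_tricolor,Schizosaccharomyces_australis),((Urocyon_litoralis,Turdus_domesticus,(Anopheles_major,Enhydra_gracilis)),((Mustela_viridis,(Bombus_occidentalis,Acinonyx_robustus)),Corvus_australis))); the answer is its 10 terminal taxa in alphabetical order.

Acinonyx_robustus, Anopheles_major, Bombus_occidentalis, Colobus_tricolor, Corvus_australis, Enhydra_gracilis, Mustela_viridis, Schizosaccharomyces_australis, Turdus_domesticus, Urocyon_litoralis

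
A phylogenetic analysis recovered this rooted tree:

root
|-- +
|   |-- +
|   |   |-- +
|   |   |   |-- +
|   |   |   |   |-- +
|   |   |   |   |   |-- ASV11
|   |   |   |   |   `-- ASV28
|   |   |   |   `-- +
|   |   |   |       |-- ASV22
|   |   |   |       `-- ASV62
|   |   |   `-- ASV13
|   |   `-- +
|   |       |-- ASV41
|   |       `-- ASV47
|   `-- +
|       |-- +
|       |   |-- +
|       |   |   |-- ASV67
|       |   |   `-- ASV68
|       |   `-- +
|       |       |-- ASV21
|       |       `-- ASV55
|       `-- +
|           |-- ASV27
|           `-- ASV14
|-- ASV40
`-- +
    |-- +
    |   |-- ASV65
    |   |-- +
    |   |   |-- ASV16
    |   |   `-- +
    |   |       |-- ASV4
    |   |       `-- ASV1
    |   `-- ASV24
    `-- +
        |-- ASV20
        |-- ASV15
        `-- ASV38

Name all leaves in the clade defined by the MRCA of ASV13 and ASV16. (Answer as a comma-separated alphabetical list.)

Tracing ASV13: it sits inside (((ASV11,ASV28),(ASV22,ASV62)),ASV13).
Tracing ASV16: it sits inside (ASV16,(ASV4,ASV1)).
The smallest clade enclosing both is the whole tree (their MRCA is the root), so the answer is all 22 tips in alphabetical order.

ASV1, ASV11, ASV13, ASV14, ASV15, ASV16, ASV20, ASV21, ASV22, ASV24, ASV27, ASV28, ASV38, ASV4, ASV40, ASV41, ASV47, ASV55, ASV62, ASV65, ASV67, ASV68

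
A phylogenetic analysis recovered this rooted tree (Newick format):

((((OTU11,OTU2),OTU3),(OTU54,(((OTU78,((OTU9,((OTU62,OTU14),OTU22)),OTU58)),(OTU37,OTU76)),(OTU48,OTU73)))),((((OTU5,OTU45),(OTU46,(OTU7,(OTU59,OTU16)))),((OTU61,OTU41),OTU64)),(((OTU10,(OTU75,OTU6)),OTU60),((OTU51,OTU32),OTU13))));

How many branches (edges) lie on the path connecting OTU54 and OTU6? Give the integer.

9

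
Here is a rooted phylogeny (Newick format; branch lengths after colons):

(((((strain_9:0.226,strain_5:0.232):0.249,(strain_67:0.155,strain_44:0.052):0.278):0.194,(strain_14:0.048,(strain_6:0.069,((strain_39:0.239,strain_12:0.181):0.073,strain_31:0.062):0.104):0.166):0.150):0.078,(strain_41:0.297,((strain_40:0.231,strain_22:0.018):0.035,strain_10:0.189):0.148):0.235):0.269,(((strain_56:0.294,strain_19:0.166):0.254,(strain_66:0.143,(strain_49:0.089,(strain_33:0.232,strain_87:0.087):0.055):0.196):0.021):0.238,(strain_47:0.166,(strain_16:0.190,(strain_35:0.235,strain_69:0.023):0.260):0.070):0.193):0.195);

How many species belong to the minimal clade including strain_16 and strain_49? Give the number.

10

The MRCA of strain_16 and strain_49 is the node subtending (((strain_56,strain_19),(strain_66,(strain_49,(strain_33,strain_87)))),(strain_47,(strain_16,(strain_35,strain_69)))).
That clade contains 10 terminal taxa: strain_16, strain_19, strain_33, strain_35, strain_47, strain_49, strain_56, strain_66, strain_69, strain_87.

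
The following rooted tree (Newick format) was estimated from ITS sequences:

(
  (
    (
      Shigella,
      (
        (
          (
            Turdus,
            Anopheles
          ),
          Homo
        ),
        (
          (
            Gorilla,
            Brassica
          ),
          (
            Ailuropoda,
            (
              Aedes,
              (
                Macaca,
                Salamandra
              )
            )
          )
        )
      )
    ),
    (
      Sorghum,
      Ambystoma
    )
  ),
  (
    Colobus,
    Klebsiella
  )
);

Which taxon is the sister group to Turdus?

Anopheles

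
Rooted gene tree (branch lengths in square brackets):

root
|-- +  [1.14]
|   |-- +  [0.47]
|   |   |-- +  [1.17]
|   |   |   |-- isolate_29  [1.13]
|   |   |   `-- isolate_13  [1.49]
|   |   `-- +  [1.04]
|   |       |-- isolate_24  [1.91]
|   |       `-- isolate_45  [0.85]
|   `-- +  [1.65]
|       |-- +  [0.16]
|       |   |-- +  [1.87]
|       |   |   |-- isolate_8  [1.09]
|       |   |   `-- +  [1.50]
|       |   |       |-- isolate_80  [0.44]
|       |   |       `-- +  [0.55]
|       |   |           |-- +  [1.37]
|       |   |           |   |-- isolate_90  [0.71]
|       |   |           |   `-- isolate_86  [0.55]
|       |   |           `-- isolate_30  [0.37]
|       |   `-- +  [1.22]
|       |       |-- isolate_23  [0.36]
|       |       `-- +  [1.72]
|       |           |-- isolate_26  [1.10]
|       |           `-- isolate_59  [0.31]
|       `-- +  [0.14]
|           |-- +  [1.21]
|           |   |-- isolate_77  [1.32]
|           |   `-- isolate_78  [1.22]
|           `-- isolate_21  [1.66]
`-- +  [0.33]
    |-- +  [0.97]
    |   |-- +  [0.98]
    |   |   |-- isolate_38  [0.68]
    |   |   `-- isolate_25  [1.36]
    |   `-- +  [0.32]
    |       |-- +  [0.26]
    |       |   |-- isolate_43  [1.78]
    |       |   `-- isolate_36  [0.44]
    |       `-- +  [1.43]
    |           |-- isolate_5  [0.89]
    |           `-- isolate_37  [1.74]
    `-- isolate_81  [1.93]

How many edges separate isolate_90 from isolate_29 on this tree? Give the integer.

10

The MRCA of isolate_90 and isolate_29 is the node subtending (((isolate_29,isolate_13),(isolate_24,isolate_45)),(((isolate_8,(isolate_80,((isolate_90,isolate_86),isolate_30))),(isolate_23,(isolate_26,isolate_59))),((isolate_77,isolate_78),isolate_21))).
From isolate_90 up to that node: 7 branches. From isolate_29 up to the same node: 3 branches. Total: 7 + 3 = 10.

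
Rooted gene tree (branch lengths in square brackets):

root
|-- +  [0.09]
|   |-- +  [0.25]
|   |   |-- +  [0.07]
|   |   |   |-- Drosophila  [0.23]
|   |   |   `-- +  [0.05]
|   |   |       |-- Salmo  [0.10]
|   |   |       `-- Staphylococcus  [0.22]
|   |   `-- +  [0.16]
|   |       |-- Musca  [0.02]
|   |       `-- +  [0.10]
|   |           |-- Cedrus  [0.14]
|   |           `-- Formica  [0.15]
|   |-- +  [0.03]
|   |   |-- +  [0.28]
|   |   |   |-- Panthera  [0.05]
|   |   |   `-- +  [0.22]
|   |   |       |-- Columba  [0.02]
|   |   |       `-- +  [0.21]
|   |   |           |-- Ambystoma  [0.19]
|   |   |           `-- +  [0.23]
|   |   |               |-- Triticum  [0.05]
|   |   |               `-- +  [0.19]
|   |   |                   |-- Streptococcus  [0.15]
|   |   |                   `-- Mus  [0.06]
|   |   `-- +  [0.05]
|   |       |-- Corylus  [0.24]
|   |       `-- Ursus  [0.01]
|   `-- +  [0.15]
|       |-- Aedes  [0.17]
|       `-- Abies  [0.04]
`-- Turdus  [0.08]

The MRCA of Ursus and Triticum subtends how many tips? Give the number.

The MRCA of Ursus and Triticum is the node subtending ((Panthera,(Columba,(Ambystoma,(Triticum,(Streptococcus,Mus))))),(Corylus,Ursus)).
That clade contains 8 terminal taxa: Ambystoma, Columba, Corylus, Mus, Panthera, Streptococcus, Triticum, Ursus.

8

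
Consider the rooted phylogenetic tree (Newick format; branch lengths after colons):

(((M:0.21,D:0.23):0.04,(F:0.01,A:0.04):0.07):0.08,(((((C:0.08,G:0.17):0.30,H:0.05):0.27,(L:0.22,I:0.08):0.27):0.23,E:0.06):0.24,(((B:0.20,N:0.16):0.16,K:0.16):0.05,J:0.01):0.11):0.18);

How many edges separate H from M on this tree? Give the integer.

The MRCA of H and M is the root of the tree.
From H up to that node: 5 branches. From M up to the same node: 3 branches. Total: 5 + 3 = 8.

8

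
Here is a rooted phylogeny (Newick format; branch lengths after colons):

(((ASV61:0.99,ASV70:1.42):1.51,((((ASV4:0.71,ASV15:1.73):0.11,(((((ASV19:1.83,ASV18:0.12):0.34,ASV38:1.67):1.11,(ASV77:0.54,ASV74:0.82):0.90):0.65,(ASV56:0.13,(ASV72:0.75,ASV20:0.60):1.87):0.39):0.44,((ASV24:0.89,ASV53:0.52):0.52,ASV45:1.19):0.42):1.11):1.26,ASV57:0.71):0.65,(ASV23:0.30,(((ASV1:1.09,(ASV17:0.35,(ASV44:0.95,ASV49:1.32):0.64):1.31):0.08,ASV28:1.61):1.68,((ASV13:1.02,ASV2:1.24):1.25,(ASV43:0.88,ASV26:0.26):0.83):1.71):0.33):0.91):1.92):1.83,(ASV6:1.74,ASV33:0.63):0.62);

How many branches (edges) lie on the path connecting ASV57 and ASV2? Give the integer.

The MRCA of ASV57 and ASV2 is the node subtending ((((ASV4,ASV15),(((((ASV19,ASV18),ASV38),(ASV77,ASV74)),(ASV56,(ASV72,ASV20))),((ASV24,ASV53),ASV45))),ASV57),(ASV23,(((ASV1,(ASV17,(ASV44,ASV49))),ASV28),((ASV13,ASV2),(ASV43,ASV26))))).
From ASV57 up to that node: 2 branches. From ASV2 up to the same node: 5 branches. Total: 2 + 5 = 7.

7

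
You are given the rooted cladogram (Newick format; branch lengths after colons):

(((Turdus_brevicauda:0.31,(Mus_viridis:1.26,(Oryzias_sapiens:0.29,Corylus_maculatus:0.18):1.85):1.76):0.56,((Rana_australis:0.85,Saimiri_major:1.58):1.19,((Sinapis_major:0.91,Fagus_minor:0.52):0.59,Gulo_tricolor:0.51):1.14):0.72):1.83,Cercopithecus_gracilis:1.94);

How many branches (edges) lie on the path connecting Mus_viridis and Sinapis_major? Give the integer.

7

The MRCA of Mus_viridis and Sinapis_major is the node subtending ((Turdus_brevicauda,(Mus_viridis,(Oryzias_sapiens,Corylus_maculatus))),((Rana_australis,Saimiri_major),((Sinapis_major,Fagus_minor),Gulo_tricolor))).
From Mus_viridis up to that node: 3 branches. From Sinapis_major up to the same node: 4 branches. Total: 3 + 4 = 7.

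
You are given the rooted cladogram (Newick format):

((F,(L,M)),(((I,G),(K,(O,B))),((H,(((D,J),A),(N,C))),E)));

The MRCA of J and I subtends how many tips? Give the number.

The MRCA of J and I is the node subtending (((I,G),(K,(O,B))),((H,(((D,J),A),(N,C))),E)).
That clade contains 12 terminal taxa: A, B, C, D, E, G, H, I, J, K, N, O.

12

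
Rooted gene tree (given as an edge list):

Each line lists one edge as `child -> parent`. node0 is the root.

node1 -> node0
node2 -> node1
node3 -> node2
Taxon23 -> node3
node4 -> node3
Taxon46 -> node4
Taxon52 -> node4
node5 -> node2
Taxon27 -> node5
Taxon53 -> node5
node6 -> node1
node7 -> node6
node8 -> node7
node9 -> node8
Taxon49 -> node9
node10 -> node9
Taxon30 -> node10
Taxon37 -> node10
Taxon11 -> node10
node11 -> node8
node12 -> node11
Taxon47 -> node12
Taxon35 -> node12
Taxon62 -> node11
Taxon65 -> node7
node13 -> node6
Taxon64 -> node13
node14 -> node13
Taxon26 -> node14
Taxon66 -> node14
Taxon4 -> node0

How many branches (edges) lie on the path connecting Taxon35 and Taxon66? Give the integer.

8

The MRCA of Taxon35 and Taxon66 is the node subtending ((((Taxon49,(Taxon30,Taxon37,Taxon11)),((Taxon47,Taxon35),Taxon62)),Taxon65),(Taxon64,(Taxon26,Taxon66))).
From Taxon35 up to that node: 5 branches. From Taxon66 up to the same node: 3 branches. Total: 5 + 3 = 8.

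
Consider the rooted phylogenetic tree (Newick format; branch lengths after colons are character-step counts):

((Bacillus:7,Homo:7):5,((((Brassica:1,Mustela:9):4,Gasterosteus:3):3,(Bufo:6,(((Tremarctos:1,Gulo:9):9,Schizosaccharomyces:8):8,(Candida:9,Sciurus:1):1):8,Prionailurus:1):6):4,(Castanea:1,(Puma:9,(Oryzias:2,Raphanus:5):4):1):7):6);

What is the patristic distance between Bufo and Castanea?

The path runs Bufo → … → MRCA → … → Castanea; the MRCA is the node subtending ((((Brassica,Mustela),Gasterosteus),(Bufo,(((Tremarctos,Gulo),Schizosaccharomyces),(Candida,Sciurus)),Prionailurus)),(Castanea,(Puma,(Oryzias,Raphanus)))).
Branch lengths along that path: 6 + 6 + 4 + 7 + 1 = 24.

24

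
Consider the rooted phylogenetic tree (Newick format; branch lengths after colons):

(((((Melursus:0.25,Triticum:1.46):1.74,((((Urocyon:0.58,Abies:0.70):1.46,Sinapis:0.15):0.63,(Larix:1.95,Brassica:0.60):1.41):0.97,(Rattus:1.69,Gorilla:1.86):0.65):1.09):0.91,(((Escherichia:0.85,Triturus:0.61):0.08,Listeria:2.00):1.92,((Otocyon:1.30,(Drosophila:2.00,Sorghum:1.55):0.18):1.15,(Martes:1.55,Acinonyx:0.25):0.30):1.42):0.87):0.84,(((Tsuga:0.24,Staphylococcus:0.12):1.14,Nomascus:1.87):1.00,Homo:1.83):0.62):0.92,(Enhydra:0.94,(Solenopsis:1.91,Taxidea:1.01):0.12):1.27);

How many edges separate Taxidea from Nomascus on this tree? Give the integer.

The MRCA of Taxidea and Nomascus is the root of the tree.
From Taxidea up to that node: 3 branches. From Nomascus up to the same node: 4 branches. Total: 3 + 4 = 7.

7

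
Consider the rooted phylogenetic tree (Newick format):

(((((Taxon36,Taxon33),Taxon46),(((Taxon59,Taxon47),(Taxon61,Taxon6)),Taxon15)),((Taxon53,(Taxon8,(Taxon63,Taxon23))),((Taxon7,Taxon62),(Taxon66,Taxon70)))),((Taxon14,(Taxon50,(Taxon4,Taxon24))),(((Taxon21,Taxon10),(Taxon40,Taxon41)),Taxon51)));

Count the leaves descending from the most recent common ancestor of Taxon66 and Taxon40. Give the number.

25

The MRCA of Taxon66 and Taxon40 is the root, so the clade is the entire tree.
That clade contains 25 terminal taxa: Taxon10, Taxon14, Taxon15, Taxon21, Taxon23, Taxon24, Taxon33, Taxon36, Taxon4, Taxon40, Taxon41, Taxon46, Taxon47, Taxon50, Taxon51, Taxon53, Taxon59, Taxon6, Taxon61, Taxon62, Taxon63, Taxon66, Taxon7, Taxon70, Taxon8.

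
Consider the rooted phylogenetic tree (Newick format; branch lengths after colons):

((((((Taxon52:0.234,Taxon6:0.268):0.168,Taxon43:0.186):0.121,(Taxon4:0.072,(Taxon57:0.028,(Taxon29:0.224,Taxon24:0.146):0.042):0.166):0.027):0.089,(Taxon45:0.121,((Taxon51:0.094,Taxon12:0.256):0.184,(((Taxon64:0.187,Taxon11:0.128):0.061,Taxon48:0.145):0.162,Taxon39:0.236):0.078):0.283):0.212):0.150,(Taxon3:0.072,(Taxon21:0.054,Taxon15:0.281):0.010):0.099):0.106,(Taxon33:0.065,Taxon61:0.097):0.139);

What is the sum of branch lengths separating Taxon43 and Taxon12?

The path runs Taxon43 → … → MRCA → … → Taxon12; the MRCA is the node subtending ((((Taxon52,Taxon6),Taxon43),(Taxon4,(Taxon57,(Taxon29,Taxon24)))),(Taxon45,((Taxon51,Taxon12),(((Taxon64,Taxon11),Taxon48),Taxon39)))).
Branch lengths along that path: 0.186 + 0.121 + 0.089 + 0.212 + 0.283 + 0.184 + 0.256 = 1.331.

1.331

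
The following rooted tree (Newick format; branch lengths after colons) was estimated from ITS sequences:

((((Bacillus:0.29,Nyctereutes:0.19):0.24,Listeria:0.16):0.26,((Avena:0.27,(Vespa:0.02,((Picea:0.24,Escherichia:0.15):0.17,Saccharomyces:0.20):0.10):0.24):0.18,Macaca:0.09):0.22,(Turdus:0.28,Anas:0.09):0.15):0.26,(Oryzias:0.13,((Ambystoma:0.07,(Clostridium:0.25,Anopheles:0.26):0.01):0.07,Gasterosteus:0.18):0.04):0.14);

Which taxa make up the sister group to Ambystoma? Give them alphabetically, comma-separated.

Ambystoma attaches to the tree at the node subtending (Ambystoma,(Clostridium,Anopheles)).
The other lineage descending from that same node — the sister group — is (Clostridium,Anopheles); its 2 tips in alphabetical order are the answer.

Anopheles, Clostridium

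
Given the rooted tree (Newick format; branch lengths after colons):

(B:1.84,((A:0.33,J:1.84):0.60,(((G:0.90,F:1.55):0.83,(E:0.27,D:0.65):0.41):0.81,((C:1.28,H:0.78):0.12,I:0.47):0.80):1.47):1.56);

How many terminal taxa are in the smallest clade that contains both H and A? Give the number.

9

The MRCA of H and A is the node subtending ((A,J),(((G,F),(E,D)),((C,H),I))).
That clade contains 9 terminal taxa: A, C, D, E, F, G, H, I, J.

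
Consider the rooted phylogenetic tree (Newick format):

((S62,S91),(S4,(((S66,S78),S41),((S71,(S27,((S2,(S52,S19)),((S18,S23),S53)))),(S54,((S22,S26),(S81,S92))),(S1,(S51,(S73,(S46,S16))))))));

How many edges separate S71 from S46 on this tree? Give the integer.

7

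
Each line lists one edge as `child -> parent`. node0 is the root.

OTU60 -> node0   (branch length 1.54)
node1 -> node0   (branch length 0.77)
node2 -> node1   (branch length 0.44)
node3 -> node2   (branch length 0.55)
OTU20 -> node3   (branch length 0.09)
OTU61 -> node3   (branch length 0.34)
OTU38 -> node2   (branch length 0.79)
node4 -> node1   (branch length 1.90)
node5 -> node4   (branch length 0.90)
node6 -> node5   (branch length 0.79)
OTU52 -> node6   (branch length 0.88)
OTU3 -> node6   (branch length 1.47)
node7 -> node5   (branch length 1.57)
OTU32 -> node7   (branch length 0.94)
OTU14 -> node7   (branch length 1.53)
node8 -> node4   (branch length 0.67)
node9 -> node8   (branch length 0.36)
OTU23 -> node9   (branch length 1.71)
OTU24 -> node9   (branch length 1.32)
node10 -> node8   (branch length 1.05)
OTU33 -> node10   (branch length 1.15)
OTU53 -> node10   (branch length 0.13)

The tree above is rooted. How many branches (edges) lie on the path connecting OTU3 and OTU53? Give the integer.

The MRCA of OTU3 and OTU53 is the node subtending (((OTU52,OTU3),(OTU32,OTU14)),((OTU23,OTU24),(OTU33,OTU53))).
From OTU3 up to that node: 3 branches. From OTU53 up to the same node: 3 branches. Total: 3 + 3 = 6.

6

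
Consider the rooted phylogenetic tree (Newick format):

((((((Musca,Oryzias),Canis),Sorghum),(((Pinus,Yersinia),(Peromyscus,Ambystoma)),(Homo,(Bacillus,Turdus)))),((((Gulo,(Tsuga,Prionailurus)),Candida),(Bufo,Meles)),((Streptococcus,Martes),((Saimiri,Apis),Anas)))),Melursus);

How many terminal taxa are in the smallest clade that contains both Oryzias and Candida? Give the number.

The MRCA of Oryzias and Candida is the node subtending (((((Musca,Oryzias),Canis),Sorghum),(((Pinus,Yersinia),(Peromyscus,Ambystoma)),(Homo,(Bacillus,Turdus)))),((((Gulo,(Tsuga,Prionailurus)),Candida),(Bufo,Meles)),((Streptococcus,Martes),((Saimiri,Apis),Anas)))).
That clade contains 22 terminal taxa: Ambystoma, Anas, Apis, Bacillus, Bufo, Candida, Canis, Gulo, Homo, Martes, Meles, Musca, Oryzias, Peromyscus, Pinus, Prionailurus, Saimiri, Sorghum, Streptococcus, Tsuga, Turdus, Yersinia.

22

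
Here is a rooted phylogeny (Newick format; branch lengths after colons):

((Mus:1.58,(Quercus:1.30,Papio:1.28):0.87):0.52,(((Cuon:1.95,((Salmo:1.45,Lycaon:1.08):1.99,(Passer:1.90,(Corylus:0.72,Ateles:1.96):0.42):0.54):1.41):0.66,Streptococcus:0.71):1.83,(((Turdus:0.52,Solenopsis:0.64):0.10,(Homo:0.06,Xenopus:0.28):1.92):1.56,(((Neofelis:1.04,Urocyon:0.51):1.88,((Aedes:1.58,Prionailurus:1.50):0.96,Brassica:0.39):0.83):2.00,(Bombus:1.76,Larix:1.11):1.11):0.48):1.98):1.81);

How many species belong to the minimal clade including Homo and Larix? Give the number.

11

The MRCA of Homo and Larix is the node subtending (((Turdus,Solenopsis),(Homo,Xenopus)),(((Neofelis,Urocyon),((Aedes,Prionailurus),Brassica)),(Bombus,Larix))).
That clade contains 11 terminal taxa: Aedes, Bombus, Brassica, Homo, Larix, Neofelis, Prionailurus, Solenopsis, Turdus, Urocyon, Xenopus.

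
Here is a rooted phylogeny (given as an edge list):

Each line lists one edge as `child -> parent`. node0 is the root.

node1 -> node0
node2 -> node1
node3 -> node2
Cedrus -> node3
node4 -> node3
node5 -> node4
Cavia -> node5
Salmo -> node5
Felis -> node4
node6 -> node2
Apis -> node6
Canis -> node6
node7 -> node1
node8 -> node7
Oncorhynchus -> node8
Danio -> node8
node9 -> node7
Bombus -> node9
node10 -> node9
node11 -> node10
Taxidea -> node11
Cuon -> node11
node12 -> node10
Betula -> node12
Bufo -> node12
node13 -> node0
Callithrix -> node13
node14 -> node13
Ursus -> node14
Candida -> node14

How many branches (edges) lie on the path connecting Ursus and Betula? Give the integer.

9

The MRCA of Ursus and Betula is the root of the tree.
From Ursus up to that node: 3 branches. From Betula up to the same node: 6 branches. Total: 3 + 6 = 9.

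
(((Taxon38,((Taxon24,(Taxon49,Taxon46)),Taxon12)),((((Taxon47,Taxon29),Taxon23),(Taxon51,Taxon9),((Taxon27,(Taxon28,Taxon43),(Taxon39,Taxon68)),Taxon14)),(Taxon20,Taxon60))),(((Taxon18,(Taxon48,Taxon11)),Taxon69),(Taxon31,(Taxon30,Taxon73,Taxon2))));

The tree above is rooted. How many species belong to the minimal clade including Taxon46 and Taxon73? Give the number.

The MRCA of Taxon46 and Taxon73 is the root, so the clade is the entire tree.
That clade contains 26 terminal taxa: Taxon11, Taxon12, Taxon14, Taxon18, Taxon2, Taxon20, Taxon23, Taxon24, Taxon27, Taxon28, Taxon29, Taxon30, Taxon31, Taxon38, Taxon39, Taxon43, Taxon46, Taxon47, Taxon48, Taxon49, Taxon51, Taxon60, Taxon68, Taxon69, Taxon73, Taxon9.

26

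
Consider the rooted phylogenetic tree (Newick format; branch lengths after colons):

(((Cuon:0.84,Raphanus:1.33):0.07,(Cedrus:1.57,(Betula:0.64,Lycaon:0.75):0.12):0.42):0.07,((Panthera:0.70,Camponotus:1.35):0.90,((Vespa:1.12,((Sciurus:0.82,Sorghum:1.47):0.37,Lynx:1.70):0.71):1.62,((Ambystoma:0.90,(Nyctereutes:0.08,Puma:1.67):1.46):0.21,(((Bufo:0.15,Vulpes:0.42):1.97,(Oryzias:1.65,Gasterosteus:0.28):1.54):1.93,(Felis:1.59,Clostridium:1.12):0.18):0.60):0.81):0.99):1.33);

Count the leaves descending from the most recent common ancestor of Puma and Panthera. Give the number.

15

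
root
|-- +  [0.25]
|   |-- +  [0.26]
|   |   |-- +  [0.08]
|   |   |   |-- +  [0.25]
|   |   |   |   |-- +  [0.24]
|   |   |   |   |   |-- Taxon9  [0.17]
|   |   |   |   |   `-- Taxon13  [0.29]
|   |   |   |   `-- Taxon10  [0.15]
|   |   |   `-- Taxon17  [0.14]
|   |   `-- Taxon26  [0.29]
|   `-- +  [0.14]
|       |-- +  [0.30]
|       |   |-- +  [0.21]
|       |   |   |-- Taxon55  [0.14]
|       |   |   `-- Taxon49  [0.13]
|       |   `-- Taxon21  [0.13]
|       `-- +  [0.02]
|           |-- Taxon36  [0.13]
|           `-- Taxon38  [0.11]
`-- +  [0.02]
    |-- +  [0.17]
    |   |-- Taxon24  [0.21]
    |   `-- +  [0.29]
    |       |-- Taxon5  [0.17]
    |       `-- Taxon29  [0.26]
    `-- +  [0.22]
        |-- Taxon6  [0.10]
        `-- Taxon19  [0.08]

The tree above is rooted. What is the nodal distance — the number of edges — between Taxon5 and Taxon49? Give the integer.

9

The MRCA of Taxon5 and Taxon49 is the root of the tree.
From Taxon5 up to that node: 4 branches. From Taxon49 up to the same node: 5 branches. Total: 4 + 5 = 9.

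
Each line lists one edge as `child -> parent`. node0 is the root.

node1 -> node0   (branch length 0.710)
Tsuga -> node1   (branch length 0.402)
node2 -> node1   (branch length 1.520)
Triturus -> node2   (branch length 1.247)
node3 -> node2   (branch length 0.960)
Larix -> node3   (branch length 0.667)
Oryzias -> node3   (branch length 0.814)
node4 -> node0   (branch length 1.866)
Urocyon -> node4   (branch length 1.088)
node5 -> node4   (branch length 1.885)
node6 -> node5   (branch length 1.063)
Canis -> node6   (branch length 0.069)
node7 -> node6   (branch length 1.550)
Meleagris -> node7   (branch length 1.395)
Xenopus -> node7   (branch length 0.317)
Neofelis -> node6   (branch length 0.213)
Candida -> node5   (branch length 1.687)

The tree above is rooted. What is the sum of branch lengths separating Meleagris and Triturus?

The path runs Meleagris → … → MRCA → … → Triturus; the MRCA is the root of the tree.
Branch lengths along that path: 1.395 + 1.550 + 1.063 + 1.885 + 1.866 + 0.710 + 1.520 + 1.247 = 11.236.

11.236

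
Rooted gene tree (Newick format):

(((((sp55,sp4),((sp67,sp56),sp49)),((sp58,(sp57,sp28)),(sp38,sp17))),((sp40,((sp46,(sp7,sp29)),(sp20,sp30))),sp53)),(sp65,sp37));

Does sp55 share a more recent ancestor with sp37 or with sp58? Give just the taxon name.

The MRCA of sp55 and sp58 subtends (((sp55,sp4),((sp67,sp56),sp49)),((sp58,(sp57,sp28)),(sp38,sp17))) (10 taxa).
The MRCA of sp55 and sp37 is the root, subtending the entire tree (19 taxa).
The first is nested inside the second, so sp55 shares a more recent common ancestor with sp58.

sp58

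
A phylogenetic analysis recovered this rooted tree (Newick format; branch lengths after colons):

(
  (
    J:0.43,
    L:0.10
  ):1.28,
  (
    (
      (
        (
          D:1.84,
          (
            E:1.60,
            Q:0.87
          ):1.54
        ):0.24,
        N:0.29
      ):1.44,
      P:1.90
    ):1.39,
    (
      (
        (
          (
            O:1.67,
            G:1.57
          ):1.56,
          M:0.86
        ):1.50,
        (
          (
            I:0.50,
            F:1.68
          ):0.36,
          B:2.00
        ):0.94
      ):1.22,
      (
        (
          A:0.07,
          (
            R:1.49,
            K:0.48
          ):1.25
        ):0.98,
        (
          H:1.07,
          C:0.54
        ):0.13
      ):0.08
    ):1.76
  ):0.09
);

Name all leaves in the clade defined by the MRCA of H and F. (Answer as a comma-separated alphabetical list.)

Tracing H: it sits inside (H,C).
Tracing F: it sits inside (I,F).
The smallest clade enclosing both is ((((O,G),M),((I,F),B)),((A,(R,K)),(H,C))); the answer is its 11 terminal taxa in alphabetical order.

A, B, C, F, G, H, I, K, M, O, R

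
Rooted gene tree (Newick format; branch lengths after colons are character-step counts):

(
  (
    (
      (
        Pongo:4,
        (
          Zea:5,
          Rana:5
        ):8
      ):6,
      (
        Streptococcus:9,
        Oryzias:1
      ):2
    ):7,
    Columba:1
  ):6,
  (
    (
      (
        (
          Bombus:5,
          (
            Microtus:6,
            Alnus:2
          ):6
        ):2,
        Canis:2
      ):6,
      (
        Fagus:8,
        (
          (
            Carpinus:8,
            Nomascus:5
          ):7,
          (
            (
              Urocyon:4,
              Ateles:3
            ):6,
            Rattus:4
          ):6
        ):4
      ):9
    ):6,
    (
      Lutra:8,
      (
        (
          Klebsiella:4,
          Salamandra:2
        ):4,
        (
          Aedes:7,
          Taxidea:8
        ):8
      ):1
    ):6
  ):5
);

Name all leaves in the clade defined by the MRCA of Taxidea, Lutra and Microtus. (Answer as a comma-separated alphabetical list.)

Tracing Taxidea: it sits inside (Aedes,Taxidea).
Tracing Lutra: it sits inside (Lutra,((Klebsiella,Salamandra),(Aedes,Taxidea))).
Tracing Microtus: it sits inside (Microtus,Alnus).
The smallest clade enclosing all 3 is ((((Bombus,(Microtus,Alnus)),Canis),(Fagus,((Carpinus,Nomascus),((Urocyon,Ateles),Rattus)))),(Lutra,((Klebsiella,Salamandra),(Aedes,Taxidea)))); the answer is its 15 terminal taxa in alphabetical order.

Aedes, Alnus, Ateles, Bombus, Canis, Carpinus, Fagus, Klebsiella, Lutra, Microtus, Nomascus, Rattus, Salamandra, Taxidea, Urocyon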